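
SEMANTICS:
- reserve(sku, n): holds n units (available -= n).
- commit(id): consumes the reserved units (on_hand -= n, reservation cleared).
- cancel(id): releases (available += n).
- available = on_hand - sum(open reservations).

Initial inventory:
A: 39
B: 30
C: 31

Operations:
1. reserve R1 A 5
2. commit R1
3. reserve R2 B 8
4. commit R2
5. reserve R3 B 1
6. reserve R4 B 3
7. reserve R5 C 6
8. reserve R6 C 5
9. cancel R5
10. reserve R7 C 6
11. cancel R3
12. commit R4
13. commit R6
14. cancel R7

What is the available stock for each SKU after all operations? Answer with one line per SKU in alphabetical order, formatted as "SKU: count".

Step 1: reserve R1 A 5 -> on_hand[A=39 B=30 C=31] avail[A=34 B=30 C=31] open={R1}
Step 2: commit R1 -> on_hand[A=34 B=30 C=31] avail[A=34 B=30 C=31] open={}
Step 3: reserve R2 B 8 -> on_hand[A=34 B=30 C=31] avail[A=34 B=22 C=31] open={R2}
Step 4: commit R2 -> on_hand[A=34 B=22 C=31] avail[A=34 B=22 C=31] open={}
Step 5: reserve R3 B 1 -> on_hand[A=34 B=22 C=31] avail[A=34 B=21 C=31] open={R3}
Step 6: reserve R4 B 3 -> on_hand[A=34 B=22 C=31] avail[A=34 B=18 C=31] open={R3,R4}
Step 7: reserve R5 C 6 -> on_hand[A=34 B=22 C=31] avail[A=34 B=18 C=25] open={R3,R4,R5}
Step 8: reserve R6 C 5 -> on_hand[A=34 B=22 C=31] avail[A=34 B=18 C=20] open={R3,R4,R5,R6}
Step 9: cancel R5 -> on_hand[A=34 B=22 C=31] avail[A=34 B=18 C=26] open={R3,R4,R6}
Step 10: reserve R7 C 6 -> on_hand[A=34 B=22 C=31] avail[A=34 B=18 C=20] open={R3,R4,R6,R7}
Step 11: cancel R3 -> on_hand[A=34 B=22 C=31] avail[A=34 B=19 C=20] open={R4,R6,R7}
Step 12: commit R4 -> on_hand[A=34 B=19 C=31] avail[A=34 B=19 C=20] open={R6,R7}
Step 13: commit R6 -> on_hand[A=34 B=19 C=26] avail[A=34 B=19 C=20] open={R7}
Step 14: cancel R7 -> on_hand[A=34 B=19 C=26] avail[A=34 B=19 C=26] open={}

Answer: A: 34
B: 19
C: 26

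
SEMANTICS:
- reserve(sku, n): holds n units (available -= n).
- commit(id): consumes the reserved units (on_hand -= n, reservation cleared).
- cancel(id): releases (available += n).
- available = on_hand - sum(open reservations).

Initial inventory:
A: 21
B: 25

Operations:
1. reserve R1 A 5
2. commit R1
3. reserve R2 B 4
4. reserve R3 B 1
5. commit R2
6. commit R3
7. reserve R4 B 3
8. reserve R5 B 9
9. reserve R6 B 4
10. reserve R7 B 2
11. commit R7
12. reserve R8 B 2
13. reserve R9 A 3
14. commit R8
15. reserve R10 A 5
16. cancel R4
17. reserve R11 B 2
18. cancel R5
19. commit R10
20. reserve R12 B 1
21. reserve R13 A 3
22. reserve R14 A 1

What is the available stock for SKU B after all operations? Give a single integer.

Step 1: reserve R1 A 5 -> on_hand[A=21 B=25] avail[A=16 B=25] open={R1}
Step 2: commit R1 -> on_hand[A=16 B=25] avail[A=16 B=25] open={}
Step 3: reserve R2 B 4 -> on_hand[A=16 B=25] avail[A=16 B=21] open={R2}
Step 4: reserve R3 B 1 -> on_hand[A=16 B=25] avail[A=16 B=20] open={R2,R3}
Step 5: commit R2 -> on_hand[A=16 B=21] avail[A=16 B=20] open={R3}
Step 6: commit R3 -> on_hand[A=16 B=20] avail[A=16 B=20] open={}
Step 7: reserve R4 B 3 -> on_hand[A=16 B=20] avail[A=16 B=17] open={R4}
Step 8: reserve R5 B 9 -> on_hand[A=16 B=20] avail[A=16 B=8] open={R4,R5}
Step 9: reserve R6 B 4 -> on_hand[A=16 B=20] avail[A=16 B=4] open={R4,R5,R6}
Step 10: reserve R7 B 2 -> on_hand[A=16 B=20] avail[A=16 B=2] open={R4,R5,R6,R7}
Step 11: commit R7 -> on_hand[A=16 B=18] avail[A=16 B=2] open={R4,R5,R6}
Step 12: reserve R8 B 2 -> on_hand[A=16 B=18] avail[A=16 B=0] open={R4,R5,R6,R8}
Step 13: reserve R9 A 3 -> on_hand[A=16 B=18] avail[A=13 B=0] open={R4,R5,R6,R8,R9}
Step 14: commit R8 -> on_hand[A=16 B=16] avail[A=13 B=0] open={R4,R5,R6,R9}
Step 15: reserve R10 A 5 -> on_hand[A=16 B=16] avail[A=8 B=0] open={R10,R4,R5,R6,R9}
Step 16: cancel R4 -> on_hand[A=16 B=16] avail[A=8 B=3] open={R10,R5,R6,R9}
Step 17: reserve R11 B 2 -> on_hand[A=16 B=16] avail[A=8 B=1] open={R10,R11,R5,R6,R9}
Step 18: cancel R5 -> on_hand[A=16 B=16] avail[A=8 B=10] open={R10,R11,R6,R9}
Step 19: commit R10 -> on_hand[A=11 B=16] avail[A=8 B=10] open={R11,R6,R9}
Step 20: reserve R12 B 1 -> on_hand[A=11 B=16] avail[A=8 B=9] open={R11,R12,R6,R9}
Step 21: reserve R13 A 3 -> on_hand[A=11 B=16] avail[A=5 B=9] open={R11,R12,R13,R6,R9}
Step 22: reserve R14 A 1 -> on_hand[A=11 B=16] avail[A=4 B=9] open={R11,R12,R13,R14,R6,R9}
Final available[B] = 9

Answer: 9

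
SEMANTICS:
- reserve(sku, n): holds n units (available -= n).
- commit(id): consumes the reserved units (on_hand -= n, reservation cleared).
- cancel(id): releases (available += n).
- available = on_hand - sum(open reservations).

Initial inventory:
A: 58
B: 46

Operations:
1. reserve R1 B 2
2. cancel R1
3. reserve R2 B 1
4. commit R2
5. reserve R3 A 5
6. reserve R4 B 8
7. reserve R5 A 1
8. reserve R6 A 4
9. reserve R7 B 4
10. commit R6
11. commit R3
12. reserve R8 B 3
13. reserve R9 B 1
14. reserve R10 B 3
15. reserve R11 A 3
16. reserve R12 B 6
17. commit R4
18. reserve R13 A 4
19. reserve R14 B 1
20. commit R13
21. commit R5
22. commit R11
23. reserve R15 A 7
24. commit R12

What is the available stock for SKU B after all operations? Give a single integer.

Answer: 19

Derivation:
Step 1: reserve R1 B 2 -> on_hand[A=58 B=46] avail[A=58 B=44] open={R1}
Step 2: cancel R1 -> on_hand[A=58 B=46] avail[A=58 B=46] open={}
Step 3: reserve R2 B 1 -> on_hand[A=58 B=46] avail[A=58 B=45] open={R2}
Step 4: commit R2 -> on_hand[A=58 B=45] avail[A=58 B=45] open={}
Step 5: reserve R3 A 5 -> on_hand[A=58 B=45] avail[A=53 B=45] open={R3}
Step 6: reserve R4 B 8 -> on_hand[A=58 B=45] avail[A=53 B=37] open={R3,R4}
Step 7: reserve R5 A 1 -> on_hand[A=58 B=45] avail[A=52 B=37] open={R3,R4,R5}
Step 8: reserve R6 A 4 -> on_hand[A=58 B=45] avail[A=48 B=37] open={R3,R4,R5,R6}
Step 9: reserve R7 B 4 -> on_hand[A=58 B=45] avail[A=48 B=33] open={R3,R4,R5,R6,R7}
Step 10: commit R6 -> on_hand[A=54 B=45] avail[A=48 B=33] open={R3,R4,R5,R7}
Step 11: commit R3 -> on_hand[A=49 B=45] avail[A=48 B=33] open={R4,R5,R7}
Step 12: reserve R8 B 3 -> on_hand[A=49 B=45] avail[A=48 B=30] open={R4,R5,R7,R8}
Step 13: reserve R9 B 1 -> on_hand[A=49 B=45] avail[A=48 B=29] open={R4,R5,R7,R8,R9}
Step 14: reserve R10 B 3 -> on_hand[A=49 B=45] avail[A=48 B=26] open={R10,R4,R5,R7,R8,R9}
Step 15: reserve R11 A 3 -> on_hand[A=49 B=45] avail[A=45 B=26] open={R10,R11,R4,R5,R7,R8,R9}
Step 16: reserve R12 B 6 -> on_hand[A=49 B=45] avail[A=45 B=20] open={R10,R11,R12,R4,R5,R7,R8,R9}
Step 17: commit R4 -> on_hand[A=49 B=37] avail[A=45 B=20] open={R10,R11,R12,R5,R7,R8,R9}
Step 18: reserve R13 A 4 -> on_hand[A=49 B=37] avail[A=41 B=20] open={R10,R11,R12,R13,R5,R7,R8,R9}
Step 19: reserve R14 B 1 -> on_hand[A=49 B=37] avail[A=41 B=19] open={R10,R11,R12,R13,R14,R5,R7,R8,R9}
Step 20: commit R13 -> on_hand[A=45 B=37] avail[A=41 B=19] open={R10,R11,R12,R14,R5,R7,R8,R9}
Step 21: commit R5 -> on_hand[A=44 B=37] avail[A=41 B=19] open={R10,R11,R12,R14,R7,R8,R9}
Step 22: commit R11 -> on_hand[A=41 B=37] avail[A=41 B=19] open={R10,R12,R14,R7,R8,R9}
Step 23: reserve R15 A 7 -> on_hand[A=41 B=37] avail[A=34 B=19] open={R10,R12,R14,R15,R7,R8,R9}
Step 24: commit R12 -> on_hand[A=41 B=31] avail[A=34 B=19] open={R10,R14,R15,R7,R8,R9}
Final available[B] = 19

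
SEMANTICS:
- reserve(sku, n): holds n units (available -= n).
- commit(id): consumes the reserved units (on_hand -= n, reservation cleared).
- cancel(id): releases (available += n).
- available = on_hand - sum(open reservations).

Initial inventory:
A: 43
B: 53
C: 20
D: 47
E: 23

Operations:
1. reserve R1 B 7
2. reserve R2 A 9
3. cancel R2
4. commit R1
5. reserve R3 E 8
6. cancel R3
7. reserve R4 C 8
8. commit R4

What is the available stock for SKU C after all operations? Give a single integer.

Answer: 12

Derivation:
Step 1: reserve R1 B 7 -> on_hand[A=43 B=53 C=20 D=47 E=23] avail[A=43 B=46 C=20 D=47 E=23] open={R1}
Step 2: reserve R2 A 9 -> on_hand[A=43 B=53 C=20 D=47 E=23] avail[A=34 B=46 C=20 D=47 E=23] open={R1,R2}
Step 3: cancel R2 -> on_hand[A=43 B=53 C=20 D=47 E=23] avail[A=43 B=46 C=20 D=47 E=23] open={R1}
Step 4: commit R1 -> on_hand[A=43 B=46 C=20 D=47 E=23] avail[A=43 B=46 C=20 D=47 E=23] open={}
Step 5: reserve R3 E 8 -> on_hand[A=43 B=46 C=20 D=47 E=23] avail[A=43 B=46 C=20 D=47 E=15] open={R3}
Step 6: cancel R3 -> on_hand[A=43 B=46 C=20 D=47 E=23] avail[A=43 B=46 C=20 D=47 E=23] open={}
Step 7: reserve R4 C 8 -> on_hand[A=43 B=46 C=20 D=47 E=23] avail[A=43 B=46 C=12 D=47 E=23] open={R4}
Step 8: commit R4 -> on_hand[A=43 B=46 C=12 D=47 E=23] avail[A=43 B=46 C=12 D=47 E=23] open={}
Final available[C] = 12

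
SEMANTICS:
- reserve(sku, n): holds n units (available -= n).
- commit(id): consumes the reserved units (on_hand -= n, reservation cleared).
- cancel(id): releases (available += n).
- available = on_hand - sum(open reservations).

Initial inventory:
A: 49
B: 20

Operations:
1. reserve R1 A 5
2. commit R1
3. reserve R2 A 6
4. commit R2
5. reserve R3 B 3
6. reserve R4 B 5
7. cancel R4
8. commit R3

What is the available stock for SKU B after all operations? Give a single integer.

Answer: 17

Derivation:
Step 1: reserve R1 A 5 -> on_hand[A=49 B=20] avail[A=44 B=20] open={R1}
Step 2: commit R1 -> on_hand[A=44 B=20] avail[A=44 B=20] open={}
Step 3: reserve R2 A 6 -> on_hand[A=44 B=20] avail[A=38 B=20] open={R2}
Step 4: commit R2 -> on_hand[A=38 B=20] avail[A=38 B=20] open={}
Step 5: reserve R3 B 3 -> on_hand[A=38 B=20] avail[A=38 B=17] open={R3}
Step 6: reserve R4 B 5 -> on_hand[A=38 B=20] avail[A=38 B=12] open={R3,R4}
Step 7: cancel R4 -> on_hand[A=38 B=20] avail[A=38 B=17] open={R3}
Step 8: commit R3 -> on_hand[A=38 B=17] avail[A=38 B=17] open={}
Final available[B] = 17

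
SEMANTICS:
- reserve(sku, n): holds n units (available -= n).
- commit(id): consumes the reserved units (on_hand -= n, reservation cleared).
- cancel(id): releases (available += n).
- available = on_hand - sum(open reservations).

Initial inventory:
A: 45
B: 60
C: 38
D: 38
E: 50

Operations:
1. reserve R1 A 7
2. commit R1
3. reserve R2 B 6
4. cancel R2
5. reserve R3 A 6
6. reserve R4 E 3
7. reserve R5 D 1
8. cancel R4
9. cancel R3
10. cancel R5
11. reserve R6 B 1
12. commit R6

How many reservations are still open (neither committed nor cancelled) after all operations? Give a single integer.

Answer: 0

Derivation:
Step 1: reserve R1 A 7 -> on_hand[A=45 B=60 C=38 D=38 E=50] avail[A=38 B=60 C=38 D=38 E=50] open={R1}
Step 2: commit R1 -> on_hand[A=38 B=60 C=38 D=38 E=50] avail[A=38 B=60 C=38 D=38 E=50] open={}
Step 3: reserve R2 B 6 -> on_hand[A=38 B=60 C=38 D=38 E=50] avail[A=38 B=54 C=38 D=38 E=50] open={R2}
Step 4: cancel R2 -> on_hand[A=38 B=60 C=38 D=38 E=50] avail[A=38 B=60 C=38 D=38 E=50] open={}
Step 5: reserve R3 A 6 -> on_hand[A=38 B=60 C=38 D=38 E=50] avail[A=32 B=60 C=38 D=38 E=50] open={R3}
Step 6: reserve R4 E 3 -> on_hand[A=38 B=60 C=38 D=38 E=50] avail[A=32 B=60 C=38 D=38 E=47] open={R3,R4}
Step 7: reserve R5 D 1 -> on_hand[A=38 B=60 C=38 D=38 E=50] avail[A=32 B=60 C=38 D=37 E=47] open={R3,R4,R5}
Step 8: cancel R4 -> on_hand[A=38 B=60 C=38 D=38 E=50] avail[A=32 B=60 C=38 D=37 E=50] open={R3,R5}
Step 9: cancel R3 -> on_hand[A=38 B=60 C=38 D=38 E=50] avail[A=38 B=60 C=38 D=37 E=50] open={R5}
Step 10: cancel R5 -> on_hand[A=38 B=60 C=38 D=38 E=50] avail[A=38 B=60 C=38 D=38 E=50] open={}
Step 11: reserve R6 B 1 -> on_hand[A=38 B=60 C=38 D=38 E=50] avail[A=38 B=59 C=38 D=38 E=50] open={R6}
Step 12: commit R6 -> on_hand[A=38 B=59 C=38 D=38 E=50] avail[A=38 B=59 C=38 D=38 E=50] open={}
Open reservations: [] -> 0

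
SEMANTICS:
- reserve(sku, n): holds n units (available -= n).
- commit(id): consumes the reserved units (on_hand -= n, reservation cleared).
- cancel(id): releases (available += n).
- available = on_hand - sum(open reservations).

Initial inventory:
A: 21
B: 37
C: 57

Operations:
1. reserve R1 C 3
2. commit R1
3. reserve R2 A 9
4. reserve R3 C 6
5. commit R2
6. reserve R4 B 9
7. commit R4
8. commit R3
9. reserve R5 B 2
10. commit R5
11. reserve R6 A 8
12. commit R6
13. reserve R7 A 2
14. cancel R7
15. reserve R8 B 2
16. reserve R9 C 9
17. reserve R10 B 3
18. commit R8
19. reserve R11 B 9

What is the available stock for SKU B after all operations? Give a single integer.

Step 1: reserve R1 C 3 -> on_hand[A=21 B=37 C=57] avail[A=21 B=37 C=54] open={R1}
Step 2: commit R1 -> on_hand[A=21 B=37 C=54] avail[A=21 B=37 C=54] open={}
Step 3: reserve R2 A 9 -> on_hand[A=21 B=37 C=54] avail[A=12 B=37 C=54] open={R2}
Step 4: reserve R3 C 6 -> on_hand[A=21 B=37 C=54] avail[A=12 B=37 C=48] open={R2,R3}
Step 5: commit R2 -> on_hand[A=12 B=37 C=54] avail[A=12 B=37 C=48] open={R3}
Step 6: reserve R4 B 9 -> on_hand[A=12 B=37 C=54] avail[A=12 B=28 C=48] open={R3,R4}
Step 7: commit R4 -> on_hand[A=12 B=28 C=54] avail[A=12 B=28 C=48] open={R3}
Step 8: commit R3 -> on_hand[A=12 B=28 C=48] avail[A=12 B=28 C=48] open={}
Step 9: reserve R5 B 2 -> on_hand[A=12 B=28 C=48] avail[A=12 B=26 C=48] open={R5}
Step 10: commit R5 -> on_hand[A=12 B=26 C=48] avail[A=12 B=26 C=48] open={}
Step 11: reserve R6 A 8 -> on_hand[A=12 B=26 C=48] avail[A=4 B=26 C=48] open={R6}
Step 12: commit R6 -> on_hand[A=4 B=26 C=48] avail[A=4 B=26 C=48] open={}
Step 13: reserve R7 A 2 -> on_hand[A=4 B=26 C=48] avail[A=2 B=26 C=48] open={R7}
Step 14: cancel R7 -> on_hand[A=4 B=26 C=48] avail[A=4 B=26 C=48] open={}
Step 15: reserve R8 B 2 -> on_hand[A=4 B=26 C=48] avail[A=4 B=24 C=48] open={R8}
Step 16: reserve R9 C 9 -> on_hand[A=4 B=26 C=48] avail[A=4 B=24 C=39] open={R8,R9}
Step 17: reserve R10 B 3 -> on_hand[A=4 B=26 C=48] avail[A=4 B=21 C=39] open={R10,R8,R9}
Step 18: commit R8 -> on_hand[A=4 B=24 C=48] avail[A=4 B=21 C=39] open={R10,R9}
Step 19: reserve R11 B 9 -> on_hand[A=4 B=24 C=48] avail[A=4 B=12 C=39] open={R10,R11,R9}
Final available[B] = 12

Answer: 12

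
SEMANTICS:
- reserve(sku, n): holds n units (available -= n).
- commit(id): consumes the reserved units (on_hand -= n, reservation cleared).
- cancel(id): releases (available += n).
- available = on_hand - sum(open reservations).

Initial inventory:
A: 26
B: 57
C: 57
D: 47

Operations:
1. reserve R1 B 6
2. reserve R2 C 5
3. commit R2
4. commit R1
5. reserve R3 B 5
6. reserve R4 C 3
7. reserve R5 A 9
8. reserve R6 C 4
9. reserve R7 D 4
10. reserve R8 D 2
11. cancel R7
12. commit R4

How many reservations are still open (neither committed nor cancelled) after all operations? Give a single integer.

Step 1: reserve R1 B 6 -> on_hand[A=26 B=57 C=57 D=47] avail[A=26 B=51 C=57 D=47] open={R1}
Step 2: reserve R2 C 5 -> on_hand[A=26 B=57 C=57 D=47] avail[A=26 B=51 C=52 D=47] open={R1,R2}
Step 3: commit R2 -> on_hand[A=26 B=57 C=52 D=47] avail[A=26 B=51 C=52 D=47] open={R1}
Step 4: commit R1 -> on_hand[A=26 B=51 C=52 D=47] avail[A=26 B=51 C=52 D=47] open={}
Step 5: reserve R3 B 5 -> on_hand[A=26 B=51 C=52 D=47] avail[A=26 B=46 C=52 D=47] open={R3}
Step 6: reserve R4 C 3 -> on_hand[A=26 B=51 C=52 D=47] avail[A=26 B=46 C=49 D=47] open={R3,R4}
Step 7: reserve R5 A 9 -> on_hand[A=26 B=51 C=52 D=47] avail[A=17 B=46 C=49 D=47] open={R3,R4,R5}
Step 8: reserve R6 C 4 -> on_hand[A=26 B=51 C=52 D=47] avail[A=17 B=46 C=45 D=47] open={R3,R4,R5,R6}
Step 9: reserve R7 D 4 -> on_hand[A=26 B=51 C=52 D=47] avail[A=17 B=46 C=45 D=43] open={R3,R4,R5,R6,R7}
Step 10: reserve R8 D 2 -> on_hand[A=26 B=51 C=52 D=47] avail[A=17 B=46 C=45 D=41] open={R3,R4,R5,R6,R7,R8}
Step 11: cancel R7 -> on_hand[A=26 B=51 C=52 D=47] avail[A=17 B=46 C=45 D=45] open={R3,R4,R5,R6,R8}
Step 12: commit R4 -> on_hand[A=26 B=51 C=49 D=47] avail[A=17 B=46 C=45 D=45] open={R3,R5,R6,R8}
Open reservations: ['R3', 'R5', 'R6', 'R8'] -> 4

Answer: 4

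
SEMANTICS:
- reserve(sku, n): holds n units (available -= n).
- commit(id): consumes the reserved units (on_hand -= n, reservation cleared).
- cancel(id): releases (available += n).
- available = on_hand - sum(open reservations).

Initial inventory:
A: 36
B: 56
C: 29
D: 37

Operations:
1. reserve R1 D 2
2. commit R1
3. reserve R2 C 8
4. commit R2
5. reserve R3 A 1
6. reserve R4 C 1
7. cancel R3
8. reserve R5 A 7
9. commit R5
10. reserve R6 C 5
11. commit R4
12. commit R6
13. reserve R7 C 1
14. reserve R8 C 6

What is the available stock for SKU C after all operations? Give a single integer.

Step 1: reserve R1 D 2 -> on_hand[A=36 B=56 C=29 D=37] avail[A=36 B=56 C=29 D=35] open={R1}
Step 2: commit R1 -> on_hand[A=36 B=56 C=29 D=35] avail[A=36 B=56 C=29 D=35] open={}
Step 3: reserve R2 C 8 -> on_hand[A=36 B=56 C=29 D=35] avail[A=36 B=56 C=21 D=35] open={R2}
Step 4: commit R2 -> on_hand[A=36 B=56 C=21 D=35] avail[A=36 B=56 C=21 D=35] open={}
Step 5: reserve R3 A 1 -> on_hand[A=36 B=56 C=21 D=35] avail[A=35 B=56 C=21 D=35] open={R3}
Step 6: reserve R4 C 1 -> on_hand[A=36 B=56 C=21 D=35] avail[A=35 B=56 C=20 D=35] open={R3,R4}
Step 7: cancel R3 -> on_hand[A=36 B=56 C=21 D=35] avail[A=36 B=56 C=20 D=35] open={R4}
Step 8: reserve R5 A 7 -> on_hand[A=36 B=56 C=21 D=35] avail[A=29 B=56 C=20 D=35] open={R4,R5}
Step 9: commit R5 -> on_hand[A=29 B=56 C=21 D=35] avail[A=29 B=56 C=20 D=35] open={R4}
Step 10: reserve R6 C 5 -> on_hand[A=29 B=56 C=21 D=35] avail[A=29 B=56 C=15 D=35] open={R4,R6}
Step 11: commit R4 -> on_hand[A=29 B=56 C=20 D=35] avail[A=29 B=56 C=15 D=35] open={R6}
Step 12: commit R6 -> on_hand[A=29 B=56 C=15 D=35] avail[A=29 B=56 C=15 D=35] open={}
Step 13: reserve R7 C 1 -> on_hand[A=29 B=56 C=15 D=35] avail[A=29 B=56 C=14 D=35] open={R7}
Step 14: reserve R8 C 6 -> on_hand[A=29 B=56 C=15 D=35] avail[A=29 B=56 C=8 D=35] open={R7,R8}
Final available[C] = 8

Answer: 8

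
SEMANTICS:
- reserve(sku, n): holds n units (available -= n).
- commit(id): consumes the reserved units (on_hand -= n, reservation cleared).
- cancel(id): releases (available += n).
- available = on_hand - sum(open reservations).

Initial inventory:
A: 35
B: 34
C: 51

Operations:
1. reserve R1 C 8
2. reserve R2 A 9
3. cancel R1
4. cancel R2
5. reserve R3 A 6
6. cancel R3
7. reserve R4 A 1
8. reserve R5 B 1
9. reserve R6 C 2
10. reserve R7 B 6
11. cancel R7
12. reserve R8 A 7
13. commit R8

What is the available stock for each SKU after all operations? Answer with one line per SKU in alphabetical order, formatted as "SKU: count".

Answer: A: 27
B: 33
C: 49

Derivation:
Step 1: reserve R1 C 8 -> on_hand[A=35 B=34 C=51] avail[A=35 B=34 C=43] open={R1}
Step 2: reserve R2 A 9 -> on_hand[A=35 B=34 C=51] avail[A=26 B=34 C=43] open={R1,R2}
Step 3: cancel R1 -> on_hand[A=35 B=34 C=51] avail[A=26 B=34 C=51] open={R2}
Step 4: cancel R2 -> on_hand[A=35 B=34 C=51] avail[A=35 B=34 C=51] open={}
Step 5: reserve R3 A 6 -> on_hand[A=35 B=34 C=51] avail[A=29 B=34 C=51] open={R3}
Step 6: cancel R3 -> on_hand[A=35 B=34 C=51] avail[A=35 B=34 C=51] open={}
Step 7: reserve R4 A 1 -> on_hand[A=35 B=34 C=51] avail[A=34 B=34 C=51] open={R4}
Step 8: reserve R5 B 1 -> on_hand[A=35 B=34 C=51] avail[A=34 B=33 C=51] open={R4,R5}
Step 9: reserve R6 C 2 -> on_hand[A=35 B=34 C=51] avail[A=34 B=33 C=49] open={R4,R5,R6}
Step 10: reserve R7 B 6 -> on_hand[A=35 B=34 C=51] avail[A=34 B=27 C=49] open={R4,R5,R6,R7}
Step 11: cancel R7 -> on_hand[A=35 B=34 C=51] avail[A=34 B=33 C=49] open={R4,R5,R6}
Step 12: reserve R8 A 7 -> on_hand[A=35 B=34 C=51] avail[A=27 B=33 C=49] open={R4,R5,R6,R8}
Step 13: commit R8 -> on_hand[A=28 B=34 C=51] avail[A=27 B=33 C=49] open={R4,R5,R6}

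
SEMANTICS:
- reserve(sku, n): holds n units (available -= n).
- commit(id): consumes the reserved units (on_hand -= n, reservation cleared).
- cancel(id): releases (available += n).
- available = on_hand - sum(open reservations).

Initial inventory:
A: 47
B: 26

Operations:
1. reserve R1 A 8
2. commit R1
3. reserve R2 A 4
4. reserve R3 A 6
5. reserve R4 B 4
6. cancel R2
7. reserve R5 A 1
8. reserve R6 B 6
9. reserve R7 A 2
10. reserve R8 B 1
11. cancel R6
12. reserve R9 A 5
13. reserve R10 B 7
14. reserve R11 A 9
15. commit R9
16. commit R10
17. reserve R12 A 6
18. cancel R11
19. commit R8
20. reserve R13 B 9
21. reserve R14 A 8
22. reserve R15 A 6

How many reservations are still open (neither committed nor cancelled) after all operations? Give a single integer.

Step 1: reserve R1 A 8 -> on_hand[A=47 B=26] avail[A=39 B=26] open={R1}
Step 2: commit R1 -> on_hand[A=39 B=26] avail[A=39 B=26] open={}
Step 3: reserve R2 A 4 -> on_hand[A=39 B=26] avail[A=35 B=26] open={R2}
Step 4: reserve R3 A 6 -> on_hand[A=39 B=26] avail[A=29 B=26] open={R2,R3}
Step 5: reserve R4 B 4 -> on_hand[A=39 B=26] avail[A=29 B=22] open={R2,R3,R4}
Step 6: cancel R2 -> on_hand[A=39 B=26] avail[A=33 B=22] open={R3,R4}
Step 7: reserve R5 A 1 -> on_hand[A=39 B=26] avail[A=32 B=22] open={R3,R4,R5}
Step 8: reserve R6 B 6 -> on_hand[A=39 B=26] avail[A=32 B=16] open={R3,R4,R5,R6}
Step 9: reserve R7 A 2 -> on_hand[A=39 B=26] avail[A=30 B=16] open={R3,R4,R5,R6,R7}
Step 10: reserve R8 B 1 -> on_hand[A=39 B=26] avail[A=30 B=15] open={R3,R4,R5,R6,R7,R8}
Step 11: cancel R6 -> on_hand[A=39 B=26] avail[A=30 B=21] open={R3,R4,R5,R7,R8}
Step 12: reserve R9 A 5 -> on_hand[A=39 B=26] avail[A=25 B=21] open={R3,R4,R5,R7,R8,R9}
Step 13: reserve R10 B 7 -> on_hand[A=39 B=26] avail[A=25 B=14] open={R10,R3,R4,R5,R7,R8,R9}
Step 14: reserve R11 A 9 -> on_hand[A=39 B=26] avail[A=16 B=14] open={R10,R11,R3,R4,R5,R7,R8,R9}
Step 15: commit R9 -> on_hand[A=34 B=26] avail[A=16 B=14] open={R10,R11,R3,R4,R5,R7,R8}
Step 16: commit R10 -> on_hand[A=34 B=19] avail[A=16 B=14] open={R11,R3,R4,R5,R7,R8}
Step 17: reserve R12 A 6 -> on_hand[A=34 B=19] avail[A=10 B=14] open={R11,R12,R3,R4,R5,R7,R8}
Step 18: cancel R11 -> on_hand[A=34 B=19] avail[A=19 B=14] open={R12,R3,R4,R5,R7,R8}
Step 19: commit R8 -> on_hand[A=34 B=18] avail[A=19 B=14] open={R12,R3,R4,R5,R7}
Step 20: reserve R13 B 9 -> on_hand[A=34 B=18] avail[A=19 B=5] open={R12,R13,R3,R4,R5,R7}
Step 21: reserve R14 A 8 -> on_hand[A=34 B=18] avail[A=11 B=5] open={R12,R13,R14,R3,R4,R5,R7}
Step 22: reserve R15 A 6 -> on_hand[A=34 B=18] avail[A=5 B=5] open={R12,R13,R14,R15,R3,R4,R5,R7}
Open reservations: ['R12', 'R13', 'R14', 'R15', 'R3', 'R4', 'R5', 'R7'] -> 8

Answer: 8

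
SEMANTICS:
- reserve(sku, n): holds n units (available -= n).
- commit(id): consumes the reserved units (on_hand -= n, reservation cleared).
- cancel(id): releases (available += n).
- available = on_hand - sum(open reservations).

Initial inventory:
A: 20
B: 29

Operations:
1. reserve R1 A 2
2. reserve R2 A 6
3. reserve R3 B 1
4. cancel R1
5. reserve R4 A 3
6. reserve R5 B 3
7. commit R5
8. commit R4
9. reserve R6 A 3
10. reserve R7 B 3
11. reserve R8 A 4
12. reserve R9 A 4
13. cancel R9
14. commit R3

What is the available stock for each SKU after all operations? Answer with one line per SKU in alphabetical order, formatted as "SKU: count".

Step 1: reserve R1 A 2 -> on_hand[A=20 B=29] avail[A=18 B=29] open={R1}
Step 2: reserve R2 A 6 -> on_hand[A=20 B=29] avail[A=12 B=29] open={R1,R2}
Step 3: reserve R3 B 1 -> on_hand[A=20 B=29] avail[A=12 B=28] open={R1,R2,R3}
Step 4: cancel R1 -> on_hand[A=20 B=29] avail[A=14 B=28] open={R2,R3}
Step 5: reserve R4 A 3 -> on_hand[A=20 B=29] avail[A=11 B=28] open={R2,R3,R4}
Step 6: reserve R5 B 3 -> on_hand[A=20 B=29] avail[A=11 B=25] open={R2,R3,R4,R5}
Step 7: commit R5 -> on_hand[A=20 B=26] avail[A=11 B=25] open={R2,R3,R4}
Step 8: commit R4 -> on_hand[A=17 B=26] avail[A=11 B=25] open={R2,R3}
Step 9: reserve R6 A 3 -> on_hand[A=17 B=26] avail[A=8 B=25] open={R2,R3,R6}
Step 10: reserve R7 B 3 -> on_hand[A=17 B=26] avail[A=8 B=22] open={R2,R3,R6,R7}
Step 11: reserve R8 A 4 -> on_hand[A=17 B=26] avail[A=4 B=22] open={R2,R3,R6,R7,R8}
Step 12: reserve R9 A 4 -> on_hand[A=17 B=26] avail[A=0 B=22] open={R2,R3,R6,R7,R8,R9}
Step 13: cancel R9 -> on_hand[A=17 B=26] avail[A=4 B=22] open={R2,R3,R6,R7,R8}
Step 14: commit R3 -> on_hand[A=17 B=25] avail[A=4 B=22] open={R2,R6,R7,R8}

Answer: A: 4
B: 22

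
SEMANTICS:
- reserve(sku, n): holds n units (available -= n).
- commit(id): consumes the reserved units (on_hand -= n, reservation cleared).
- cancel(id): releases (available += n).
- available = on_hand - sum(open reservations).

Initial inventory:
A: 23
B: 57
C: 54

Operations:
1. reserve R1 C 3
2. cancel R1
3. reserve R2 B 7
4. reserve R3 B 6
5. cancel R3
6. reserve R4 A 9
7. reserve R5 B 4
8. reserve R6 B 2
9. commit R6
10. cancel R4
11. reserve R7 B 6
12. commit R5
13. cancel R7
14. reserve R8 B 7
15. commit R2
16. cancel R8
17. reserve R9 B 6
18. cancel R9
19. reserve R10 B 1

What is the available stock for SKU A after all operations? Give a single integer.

Step 1: reserve R1 C 3 -> on_hand[A=23 B=57 C=54] avail[A=23 B=57 C=51] open={R1}
Step 2: cancel R1 -> on_hand[A=23 B=57 C=54] avail[A=23 B=57 C=54] open={}
Step 3: reserve R2 B 7 -> on_hand[A=23 B=57 C=54] avail[A=23 B=50 C=54] open={R2}
Step 4: reserve R3 B 6 -> on_hand[A=23 B=57 C=54] avail[A=23 B=44 C=54] open={R2,R3}
Step 5: cancel R3 -> on_hand[A=23 B=57 C=54] avail[A=23 B=50 C=54] open={R2}
Step 6: reserve R4 A 9 -> on_hand[A=23 B=57 C=54] avail[A=14 B=50 C=54] open={R2,R4}
Step 7: reserve R5 B 4 -> on_hand[A=23 B=57 C=54] avail[A=14 B=46 C=54] open={R2,R4,R5}
Step 8: reserve R6 B 2 -> on_hand[A=23 B=57 C=54] avail[A=14 B=44 C=54] open={R2,R4,R5,R6}
Step 9: commit R6 -> on_hand[A=23 B=55 C=54] avail[A=14 B=44 C=54] open={R2,R4,R5}
Step 10: cancel R4 -> on_hand[A=23 B=55 C=54] avail[A=23 B=44 C=54] open={R2,R5}
Step 11: reserve R7 B 6 -> on_hand[A=23 B=55 C=54] avail[A=23 B=38 C=54] open={R2,R5,R7}
Step 12: commit R5 -> on_hand[A=23 B=51 C=54] avail[A=23 B=38 C=54] open={R2,R7}
Step 13: cancel R7 -> on_hand[A=23 B=51 C=54] avail[A=23 B=44 C=54] open={R2}
Step 14: reserve R8 B 7 -> on_hand[A=23 B=51 C=54] avail[A=23 B=37 C=54] open={R2,R8}
Step 15: commit R2 -> on_hand[A=23 B=44 C=54] avail[A=23 B=37 C=54] open={R8}
Step 16: cancel R8 -> on_hand[A=23 B=44 C=54] avail[A=23 B=44 C=54] open={}
Step 17: reserve R9 B 6 -> on_hand[A=23 B=44 C=54] avail[A=23 B=38 C=54] open={R9}
Step 18: cancel R9 -> on_hand[A=23 B=44 C=54] avail[A=23 B=44 C=54] open={}
Step 19: reserve R10 B 1 -> on_hand[A=23 B=44 C=54] avail[A=23 B=43 C=54] open={R10}
Final available[A] = 23

Answer: 23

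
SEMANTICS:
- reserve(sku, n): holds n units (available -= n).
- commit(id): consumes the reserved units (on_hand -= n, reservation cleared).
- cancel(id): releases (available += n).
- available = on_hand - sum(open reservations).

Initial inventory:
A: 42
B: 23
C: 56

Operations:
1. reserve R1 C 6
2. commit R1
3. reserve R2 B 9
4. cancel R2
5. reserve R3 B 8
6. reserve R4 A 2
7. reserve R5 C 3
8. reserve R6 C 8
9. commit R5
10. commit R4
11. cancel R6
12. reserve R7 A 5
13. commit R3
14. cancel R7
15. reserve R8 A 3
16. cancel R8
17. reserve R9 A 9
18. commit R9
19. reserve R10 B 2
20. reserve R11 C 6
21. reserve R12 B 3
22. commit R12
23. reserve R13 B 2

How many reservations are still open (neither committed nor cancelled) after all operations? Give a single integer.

Step 1: reserve R1 C 6 -> on_hand[A=42 B=23 C=56] avail[A=42 B=23 C=50] open={R1}
Step 2: commit R1 -> on_hand[A=42 B=23 C=50] avail[A=42 B=23 C=50] open={}
Step 3: reserve R2 B 9 -> on_hand[A=42 B=23 C=50] avail[A=42 B=14 C=50] open={R2}
Step 4: cancel R2 -> on_hand[A=42 B=23 C=50] avail[A=42 B=23 C=50] open={}
Step 5: reserve R3 B 8 -> on_hand[A=42 B=23 C=50] avail[A=42 B=15 C=50] open={R3}
Step 6: reserve R4 A 2 -> on_hand[A=42 B=23 C=50] avail[A=40 B=15 C=50] open={R3,R4}
Step 7: reserve R5 C 3 -> on_hand[A=42 B=23 C=50] avail[A=40 B=15 C=47] open={R3,R4,R5}
Step 8: reserve R6 C 8 -> on_hand[A=42 B=23 C=50] avail[A=40 B=15 C=39] open={R3,R4,R5,R6}
Step 9: commit R5 -> on_hand[A=42 B=23 C=47] avail[A=40 B=15 C=39] open={R3,R4,R6}
Step 10: commit R4 -> on_hand[A=40 B=23 C=47] avail[A=40 B=15 C=39] open={R3,R6}
Step 11: cancel R6 -> on_hand[A=40 B=23 C=47] avail[A=40 B=15 C=47] open={R3}
Step 12: reserve R7 A 5 -> on_hand[A=40 B=23 C=47] avail[A=35 B=15 C=47] open={R3,R7}
Step 13: commit R3 -> on_hand[A=40 B=15 C=47] avail[A=35 B=15 C=47] open={R7}
Step 14: cancel R7 -> on_hand[A=40 B=15 C=47] avail[A=40 B=15 C=47] open={}
Step 15: reserve R8 A 3 -> on_hand[A=40 B=15 C=47] avail[A=37 B=15 C=47] open={R8}
Step 16: cancel R8 -> on_hand[A=40 B=15 C=47] avail[A=40 B=15 C=47] open={}
Step 17: reserve R9 A 9 -> on_hand[A=40 B=15 C=47] avail[A=31 B=15 C=47] open={R9}
Step 18: commit R9 -> on_hand[A=31 B=15 C=47] avail[A=31 B=15 C=47] open={}
Step 19: reserve R10 B 2 -> on_hand[A=31 B=15 C=47] avail[A=31 B=13 C=47] open={R10}
Step 20: reserve R11 C 6 -> on_hand[A=31 B=15 C=47] avail[A=31 B=13 C=41] open={R10,R11}
Step 21: reserve R12 B 3 -> on_hand[A=31 B=15 C=47] avail[A=31 B=10 C=41] open={R10,R11,R12}
Step 22: commit R12 -> on_hand[A=31 B=12 C=47] avail[A=31 B=10 C=41] open={R10,R11}
Step 23: reserve R13 B 2 -> on_hand[A=31 B=12 C=47] avail[A=31 B=8 C=41] open={R10,R11,R13}
Open reservations: ['R10', 'R11', 'R13'] -> 3

Answer: 3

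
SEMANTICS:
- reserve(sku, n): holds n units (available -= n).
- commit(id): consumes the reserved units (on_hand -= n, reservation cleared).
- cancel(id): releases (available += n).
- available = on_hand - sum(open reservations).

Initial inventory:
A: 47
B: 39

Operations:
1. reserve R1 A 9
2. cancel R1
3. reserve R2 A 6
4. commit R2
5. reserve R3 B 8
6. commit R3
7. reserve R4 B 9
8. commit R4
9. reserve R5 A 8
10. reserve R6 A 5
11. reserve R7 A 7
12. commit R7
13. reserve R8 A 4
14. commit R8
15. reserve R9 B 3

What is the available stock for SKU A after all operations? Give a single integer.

Step 1: reserve R1 A 9 -> on_hand[A=47 B=39] avail[A=38 B=39] open={R1}
Step 2: cancel R1 -> on_hand[A=47 B=39] avail[A=47 B=39] open={}
Step 3: reserve R2 A 6 -> on_hand[A=47 B=39] avail[A=41 B=39] open={R2}
Step 4: commit R2 -> on_hand[A=41 B=39] avail[A=41 B=39] open={}
Step 5: reserve R3 B 8 -> on_hand[A=41 B=39] avail[A=41 B=31] open={R3}
Step 6: commit R3 -> on_hand[A=41 B=31] avail[A=41 B=31] open={}
Step 7: reserve R4 B 9 -> on_hand[A=41 B=31] avail[A=41 B=22] open={R4}
Step 8: commit R4 -> on_hand[A=41 B=22] avail[A=41 B=22] open={}
Step 9: reserve R5 A 8 -> on_hand[A=41 B=22] avail[A=33 B=22] open={R5}
Step 10: reserve R6 A 5 -> on_hand[A=41 B=22] avail[A=28 B=22] open={R5,R6}
Step 11: reserve R7 A 7 -> on_hand[A=41 B=22] avail[A=21 B=22] open={R5,R6,R7}
Step 12: commit R7 -> on_hand[A=34 B=22] avail[A=21 B=22] open={R5,R6}
Step 13: reserve R8 A 4 -> on_hand[A=34 B=22] avail[A=17 B=22] open={R5,R6,R8}
Step 14: commit R8 -> on_hand[A=30 B=22] avail[A=17 B=22] open={R5,R6}
Step 15: reserve R9 B 3 -> on_hand[A=30 B=22] avail[A=17 B=19] open={R5,R6,R9}
Final available[A] = 17

Answer: 17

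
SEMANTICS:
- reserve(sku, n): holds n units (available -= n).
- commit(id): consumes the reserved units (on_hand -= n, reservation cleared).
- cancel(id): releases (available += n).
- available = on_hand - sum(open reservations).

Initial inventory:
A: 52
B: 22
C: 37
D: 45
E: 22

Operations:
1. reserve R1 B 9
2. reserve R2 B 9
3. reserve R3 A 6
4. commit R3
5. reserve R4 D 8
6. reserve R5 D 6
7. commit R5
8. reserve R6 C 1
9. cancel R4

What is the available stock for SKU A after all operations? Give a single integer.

Step 1: reserve R1 B 9 -> on_hand[A=52 B=22 C=37 D=45 E=22] avail[A=52 B=13 C=37 D=45 E=22] open={R1}
Step 2: reserve R2 B 9 -> on_hand[A=52 B=22 C=37 D=45 E=22] avail[A=52 B=4 C=37 D=45 E=22] open={R1,R2}
Step 3: reserve R3 A 6 -> on_hand[A=52 B=22 C=37 D=45 E=22] avail[A=46 B=4 C=37 D=45 E=22] open={R1,R2,R3}
Step 4: commit R3 -> on_hand[A=46 B=22 C=37 D=45 E=22] avail[A=46 B=4 C=37 D=45 E=22] open={R1,R2}
Step 5: reserve R4 D 8 -> on_hand[A=46 B=22 C=37 D=45 E=22] avail[A=46 B=4 C=37 D=37 E=22] open={R1,R2,R4}
Step 6: reserve R5 D 6 -> on_hand[A=46 B=22 C=37 D=45 E=22] avail[A=46 B=4 C=37 D=31 E=22] open={R1,R2,R4,R5}
Step 7: commit R5 -> on_hand[A=46 B=22 C=37 D=39 E=22] avail[A=46 B=4 C=37 D=31 E=22] open={R1,R2,R4}
Step 8: reserve R6 C 1 -> on_hand[A=46 B=22 C=37 D=39 E=22] avail[A=46 B=4 C=36 D=31 E=22] open={R1,R2,R4,R6}
Step 9: cancel R4 -> on_hand[A=46 B=22 C=37 D=39 E=22] avail[A=46 B=4 C=36 D=39 E=22] open={R1,R2,R6}
Final available[A] = 46

Answer: 46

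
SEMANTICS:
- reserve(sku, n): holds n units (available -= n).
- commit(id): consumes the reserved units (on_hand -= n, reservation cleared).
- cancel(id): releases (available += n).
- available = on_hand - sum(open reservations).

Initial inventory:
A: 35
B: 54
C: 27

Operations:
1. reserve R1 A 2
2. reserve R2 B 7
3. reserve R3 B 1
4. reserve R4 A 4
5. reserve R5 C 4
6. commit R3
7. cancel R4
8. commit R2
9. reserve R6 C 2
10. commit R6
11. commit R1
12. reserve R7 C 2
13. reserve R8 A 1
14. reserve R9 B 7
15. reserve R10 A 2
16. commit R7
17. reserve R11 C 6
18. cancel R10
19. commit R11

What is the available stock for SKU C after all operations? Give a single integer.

Step 1: reserve R1 A 2 -> on_hand[A=35 B=54 C=27] avail[A=33 B=54 C=27] open={R1}
Step 2: reserve R2 B 7 -> on_hand[A=35 B=54 C=27] avail[A=33 B=47 C=27] open={R1,R2}
Step 3: reserve R3 B 1 -> on_hand[A=35 B=54 C=27] avail[A=33 B=46 C=27] open={R1,R2,R3}
Step 4: reserve R4 A 4 -> on_hand[A=35 B=54 C=27] avail[A=29 B=46 C=27] open={R1,R2,R3,R4}
Step 5: reserve R5 C 4 -> on_hand[A=35 B=54 C=27] avail[A=29 B=46 C=23] open={R1,R2,R3,R4,R5}
Step 6: commit R3 -> on_hand[A=35 B=53 C=27] avail[A=29 B=46 C=23] open={R1,R2,R4,R5}
Step 7: cancel R4 -> on_hand[A=35 B=53 C=27] avail[A=33 B=46 C=23] open={R1,R2,R5}
Step 8: commit R2 -> on_hand[A=35 B=46 C=27] avail[A=33 B=46 C=23] open={R1,R5}
Step 9: reserve R6 C 2 -> on_hand[A=35 B=46 C=27] avail[A=33 B=46 C=21] open={R1,R5,R6}
Step 10: commit R6 -> on_hand[A=35 B=46 C=25] avail[A=33 B=46 C=21] open={R1,R5}
Step 11: commit R1 -> on_hand[A=33 B=46 C=25] avail[A=33 B=46 C=21] open={R5}
Step 12: reserve R7 C 2 -> on_hand[A=33 B=46 C=25] avail[A=33 B=46 C=19] open={R5,R7}
Step 13: reserve R8 A 1 -> on_hand[A=33 B=46 C=25] avail[A=32 B=46 C=19] open={R5,R7,R8}
Step 14: reserve R9 B 7 -> on_hand[A=33 B=46 C=25] avail[A=32 B=39 C=19] open={R5,R7,R8,R9}
Step 15: reserve R10 A 2 -> on_hand[A=33 B=46 C=25] avail[A=30 B=39 C=19] open={R10,R5,R7,R8,R9}
Step 16: commit R7 -> on_hand[A=33 B=46 C=23] avail[A=30 B=39 C=19] open={R10,R5,R8,R9}
Step 17: reserve R11 C 6 -> on_hand[A=33 B=46 C=23] avail[A=30 B=39 C=13] open={R10,R11,R5,R8,R9}
Step 18: cancel R10 -> on_hand[A=33 B=46 C=23] avail[A=32 B=39 C=13] open={R11,R5,R8,R9}
Step 19: commit R11 -> on_hand[A=33 B=46 C=17] avail[A=32 B=39 C=13] open={R5,R8,R9}
Final available[C] = 13

Answer: 13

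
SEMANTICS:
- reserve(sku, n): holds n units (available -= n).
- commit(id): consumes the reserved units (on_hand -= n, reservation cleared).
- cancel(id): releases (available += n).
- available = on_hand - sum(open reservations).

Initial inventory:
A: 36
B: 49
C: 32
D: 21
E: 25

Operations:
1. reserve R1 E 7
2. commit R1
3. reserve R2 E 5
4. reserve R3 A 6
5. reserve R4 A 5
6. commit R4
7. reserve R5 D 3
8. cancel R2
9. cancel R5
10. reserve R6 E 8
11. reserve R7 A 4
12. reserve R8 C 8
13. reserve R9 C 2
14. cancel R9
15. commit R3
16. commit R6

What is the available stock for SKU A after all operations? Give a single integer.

Step 1: reserve R1 E 7 -> on_hand[A=36 B=49 C=32 D=21 E=25] avail[A=36 B=49 C=32 D=21 E=18] open={R1}
Step 2: commit R1 -> on_hand[A=36 B=49 C=32 D=21 E=18] avail[A=36 B=49 C=32 D=21 E=18] open={}
Step 3: reserve R2 E 5 -> on_hand[A=36 B=49 C=32 D=21 E=18] avail[A=36 B=49 C=32 D=21 E=13] open={R2}
Step 4: reserve R3 A 6 -> on_hand[A=36 B=49 C=32 D=21 E=18] avail[A=30 B=49 C=32 D=21 E=13] open={R2,R3}
Step 5: reserve R4 A 5 -> on_hand[A=36 B=49 C=32 D=21 E=18] avail[A=25 B=49 C=32 D=21 E=13] open={R2,R3,R4}
Step 6: commit R4 -> on_hand[A=31 B=49 C=32 D=21 E=18] avail[A=25 B=49 C=32 D=21 E=13] open={R2,R3}
Step 7: reserve R5 D 3 -> on_hand[A=31 B=49 C=32 D=21 E=18] avail[A=25 B=49 C=32 D=18 E=13] open={R2,R3,R5}
Step 8: cancel R2 -> on_hand[A=31 B=49 C=32 D=21 E=18] avail[A=25 B=49 C=32 D=18 E=18] open={R3,R5}
Step 9: cancel R5 -> on_hand[A=31 B=49 C=32 D=21 E=18] avail[A=25 B=49 C=32 D=21 E=18] open={R3}
Step 10: reserve R6 E 8 -> on_hand[A=31 B=49 C=32 D=21 E=18] avail[A=25 B=49 C=32 D=21 E=10] open={R3,R6}
Step 11: reserve R7 A 4 -> on_hand[A=31 B=49 C=32 D=21 E=18] avail[A=21 B=49 C=32 D=21 E=10] open={R3,R6,R7}
Step 12: reserve R8 C 8 -> on_hand[A=31 B=49 C=32 D=21 E=18] avail[A=21 B=49 C=24 D=21 E=10] open={R3,R6,R7,R8}
Step 13: reserve R9 C 2 -> on_hand[A=31 B=49 C=32 D=21 E=18] avail[A=21 B=49 C=22 D=21 E=10] open={R3,R6,R7,R8,R9}
Step 14: cancel R9 -> on_hand[A=31 B=49 C=32 D=21 E=18] avail[A=21 B=49 C=24 D=21 E=10] open={R3,R6,R7,R8}
Step 15: commit R3 -> on_hand[A=25 B=49 C=32 D=21 E=18] avail[A=21 B=49 C=24 D=21 E=10] open={R6,R7,R8}
Step 16: commit R6 -> on_hand[A=25 B=49 C=32 D=21 E=10] avail[A=21 B=49 C=24 D=21 E=10] open={R7,R8}
Final available[A] = 21

Answer: 21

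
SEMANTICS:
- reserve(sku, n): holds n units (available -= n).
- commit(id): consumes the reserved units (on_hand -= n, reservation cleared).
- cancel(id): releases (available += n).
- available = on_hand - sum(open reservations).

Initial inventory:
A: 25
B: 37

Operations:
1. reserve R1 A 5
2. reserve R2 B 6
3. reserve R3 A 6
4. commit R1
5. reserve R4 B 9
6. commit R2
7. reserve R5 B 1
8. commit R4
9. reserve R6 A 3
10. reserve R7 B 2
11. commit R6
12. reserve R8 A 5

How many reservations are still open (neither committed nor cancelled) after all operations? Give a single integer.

Answer: 4

Derivation:
Step 1: reserve R1 A 5 -> on_hand[A=25 B=37] avail[A=20 B=37] open={R1}
Step 2: reserve R2 B 6 -> on_hand[A=25 B=37] avail[A=20 B=31] open={R1,R2}
Step 3: reserve R3 A 6 -> on_hand[A=25 B=37] avail[A=14 B=31] open={R1,R2,R3}
Step 4: commit R1 -> on_hand[A=20 B=37] avail[A=14 B=31] open={R2,R3}
Step 5: reserve R4 B 9 -> on_hand[A=20 B=37] avail[A=14 B=22] open={R2,R3,R4}
Step 6: commit R2 -> on_hand[A=20 B=31] avail[A=14 B=22] open={R3,R4}
Step 7: reserve R5 B 1 -> on_hand[A=20 B=31] avail[A=14 B=21] open={R3,R4,R5}
Step 8: commit R4 -> on_hand[A=20 B=22] avail[A=14 B=21] open={R3,R5}
Step 9: reserve R6 A 3 -> on_hand[A=20 B=22] avail[A=11 B=21] open={R3,R5,R6}
Step 10: reserve R7 B 2 -> on_hand[A=20 B=22] avail[A=11 B=19] open={R3,R5,R6,R7}
Step 11: commit R6 -> on_hand[A=17 B=22] avail[A=11 B=19] open={R3,R5,R7}
Step 12: reserve R8 A 5 -> on_hand[A=17 B=22] avail[A=6 B=19] open={R3,R5,R7,R8}
Open reservations: ['R3', 'R5', 'R7', 'R8'] -> 4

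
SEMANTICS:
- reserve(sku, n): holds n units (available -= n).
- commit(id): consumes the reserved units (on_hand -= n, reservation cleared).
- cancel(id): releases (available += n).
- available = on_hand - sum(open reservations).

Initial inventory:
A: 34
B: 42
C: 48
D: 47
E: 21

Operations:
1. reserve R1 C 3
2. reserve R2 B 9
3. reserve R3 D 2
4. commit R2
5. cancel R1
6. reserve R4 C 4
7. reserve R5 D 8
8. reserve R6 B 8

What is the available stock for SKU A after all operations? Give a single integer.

Step 1: reserve R1 C 3 -> on_hand[A=34 B=42 C=48 D=47 E=21] avail[A=34 B=42 C=45 D=47 E=21] open={R1}
Step 2: reserve R2 B 9 -> on_hand[A=34 B=42 C=48 D=47 E=21] avail[A=34 B=33 C=45 D=47 E=21] open={R1,R2}
Step 3: reserve R3 D 2 -> on_hand[A=34 B=42 C=48 D=47 E=21] avail[A=34 B=33 C=45 D=45 E=21] open={R1,R2,R3}
Step 4: commit R2 -> on_hand[A=34 B=33 C=48 D=47 E=21] avail[A=34 B=33 C=45 D=45 E=21] open={R1,R3}
Step 5: cancel R1 -> on_hand[A=34 B=33 C=48 D=47 E=21] avail[A=34 B=33 C=48 D=45 E=21] open={R3}
Step 6: reserve R4 C 4 -> on_hand[A=34 B=33 C=48 D=47 E=21] avail[A=34 B=33 C=44 D=45 E=21] open={R3,R4}
Step 7: reserve R5 D 8 -> on_hand[A=34 B=33 C=48 D=47 E=21] avail[A=34 B=33 C=44 D=37 E=21] open={R3,R4,R5}
Step 8: reserve R6 B 8 -> on_hand[A=34 B=33 C=48 D=47 E=21] avail[A=34 B=25 C=44 D=37 E=21] open={R3,R4,R5,R6}
Final available[A] = 34

Answer: 34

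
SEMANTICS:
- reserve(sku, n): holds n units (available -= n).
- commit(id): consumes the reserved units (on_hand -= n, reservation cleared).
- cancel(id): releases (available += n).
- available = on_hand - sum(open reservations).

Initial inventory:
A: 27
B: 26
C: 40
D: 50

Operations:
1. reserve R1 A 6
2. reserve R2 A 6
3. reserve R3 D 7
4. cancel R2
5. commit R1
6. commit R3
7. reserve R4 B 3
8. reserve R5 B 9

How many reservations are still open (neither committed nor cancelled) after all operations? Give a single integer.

Step 1: reserve R1 A 6 -> on_hand[A=27 B=26 C=40 D=50] avail[A=21 B=26 C=40 D=50] open={R1}
Step 2: reserve R2 A 6 -> on_hand[A=27 B=26 C=40 D=50] avail[A=15 B=26 C=40 D=50] open={R1,R2}
Step 3: reserve R3 D 7 -> on_hand[A=27 B=26 C=40 D=50] avail[A=15 B=26 C=40 D=43] open={R1,R2,R3}
Step 4: cancel R2 -> on_hand[A=27 B=26 C=40 D=50] avail[A=21 B=26 C=40 D=43] open={R1,R3}
Step 5: commit R1 -> on_hand[A=21 B=26 C=40 D=50] avail[A=21 B=26 C=40 D=43] open={R3}
Step 6: commit R3 -> on_hand[A=21 B=26 C=40 D=43] avail[A=21 B=26 C=40 D=43] open={}
Step 7: reserve R4 B 3 -> on_hand[A=21 B=26 C=40 D=43] avail[A=21 B=23 C=40 D=43] open={R4}
Step 8: reserve R5 B 9 -> on_hand[A=21 B=26 C=40 D=43] avail[A=21 B=14 C=40 D=43] open={R4,R5}
Open reservations: ['R4', 'R5'] -> 2

Answer: 2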